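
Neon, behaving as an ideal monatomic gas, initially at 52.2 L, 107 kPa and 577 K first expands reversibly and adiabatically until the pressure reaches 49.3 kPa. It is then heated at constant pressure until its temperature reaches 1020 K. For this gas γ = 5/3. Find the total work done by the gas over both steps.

n = P₁V₁/(RT₁) = 107×52.2/(8.314×577) = 1.16 mol.
Step 1 — Adiabatic: T₂/T₁ = (P₂/P₁)^((γ−1)/γ) ⇒ T₂ = 577×(0.461)^0.400 = 423 K; V₂ = 83.1 L.
ΔU = nCvΔT = 1.16×12.5×(423−577) = -2230 J.
Q = 0 for an adiabatic process, so W = −ΔU = 2230 J.
State after step 1: P = 49.3 kPa, V = 83.1 L, T = 423 K.
Step 2 — Isobaric: P stays 49.3 kPa; V/T = const ⇒ T₂ = 1020 K, V₂ = 200 L.
W = PΔV = 49.3×(200−83.1) kPa·L = 5780 J.
ΔU = nCvΔT = 1.16×12.5×(1020−423) = 8670 J.
Q = ΔU + W = nCpΔT = 14400 J.
Net over both steps: W = 8010 J, Q = 14400 J, ΔU = 6430 J.

8010 J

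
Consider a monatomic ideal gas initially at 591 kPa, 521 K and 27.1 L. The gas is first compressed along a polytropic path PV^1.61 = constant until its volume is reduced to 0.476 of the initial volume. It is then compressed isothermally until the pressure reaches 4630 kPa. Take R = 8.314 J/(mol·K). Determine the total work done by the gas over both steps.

-36800 J

n = P₁V₁/(RT₁) = 591×27.1/(8.314×521) = 3.70 mol.
Step 1 — Polytropic n=1.61: T₂ = T₁(V₁/V₂)^(n−1) = 521×(2.10)^0.61 = 819 K; P₂ = P₁(V₁/V₂)^n = 1950 kPa.
W = (P₁V₁−P₂V₂)/(n−1) = (591×27.1−1950×12.9)/0.61 = -15000 J.
ΔU = nCvΔT = 3.70×12.5×(819−521) = 13800 J.
Q = ΔU + W = -1280 J.
State after step 1: P = 1950 kPa, V = 12.9 L, T = 819 K.
Step 2 — Isothermal: T stays 819 K; PV = const ⇒ V₂ = 5.44 L, P₂ = 4630 kPa.
ΔU = 0 (ideal gas, T constant).
W = nRT ln(V₂/V₁) = 3.70×8.314×819×ln(0.422) = -21700 J.
Q = ΔU + W = -21700 J.
Net over both steps: W = -36800 J, Q = -23000 J, ΔU = 13800 J.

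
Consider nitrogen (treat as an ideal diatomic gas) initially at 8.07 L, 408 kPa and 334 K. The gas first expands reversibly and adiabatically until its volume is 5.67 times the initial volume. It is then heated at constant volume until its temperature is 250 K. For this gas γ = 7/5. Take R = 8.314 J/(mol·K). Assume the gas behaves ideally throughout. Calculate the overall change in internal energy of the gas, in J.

n = P₁V₁/(RT₁) = 408×8.07/(8.314×334) = 1.19 mol.
Step 1 — Adiabatic: TV^(γ−1) = const ⇒ T₂ = 334×(0.176)^0.400 = 167 K; PV^γ = const ⇒ P₂ = 35.9 kPa.
ΔU = nCvΔT = 1.19×20.8×(167−334) = -4120 J.
Q = 0 for an adiabatic process, so W = −ΔU = 4120 J.
State after step 1: P = 35.9 kPa, V = 45.8 L, T = 167 K.
Step 2 — Isochoric: V stays 45.8 L; P/T = const ⇒ T₂ = 250 K, P₂ = 53.9 kPa.
W = 0 (no volume change).
ΔU = nCvΔT = 1.19×20.8×(250−167) = 2050 J.
Q = ΔU = 2050 J.
Net over both steps: W = 4120 J, Q = 2050 J, ΔU = -2070 J.

-2070 J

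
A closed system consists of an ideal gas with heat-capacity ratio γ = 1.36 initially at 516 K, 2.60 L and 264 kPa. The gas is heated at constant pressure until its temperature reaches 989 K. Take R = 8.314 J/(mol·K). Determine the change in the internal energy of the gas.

n = P₁V₁/(RT₁) = 264×2.60/(8.314×516) = 0.160 mol.
Isobaric: P stays 264 kPa; V/T = const ⇒ T₂ = 989 K, V₂ = 4.98 L.
For an ideal gas ΔU = nCvΔT with Cv = R/(γ−1) = 23.1 J/(mol·K).
ΔU = 0.160×23.1×(989−516) = 1750 J.

1750 J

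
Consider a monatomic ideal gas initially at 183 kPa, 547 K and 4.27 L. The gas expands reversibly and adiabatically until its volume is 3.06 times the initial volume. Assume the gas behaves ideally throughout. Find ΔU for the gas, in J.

-616 J

n = P₁V₁/(RT₁) = 183×4.27/(8.314×547) = 0.172 mol.
Adiabatic: TV^(γ−1) = const ⇒ T₂ = 547×(0.327)^0.667 = 260 K; PV^γ = const ⇒ P₂ = 28.4 kPa.
For an ideal gas ΔU = nCvΔT with Cv = (3/2)R = 12.5 J/(mol·K).
ΔU = 0.172×12.5×(260−547) = -616 J.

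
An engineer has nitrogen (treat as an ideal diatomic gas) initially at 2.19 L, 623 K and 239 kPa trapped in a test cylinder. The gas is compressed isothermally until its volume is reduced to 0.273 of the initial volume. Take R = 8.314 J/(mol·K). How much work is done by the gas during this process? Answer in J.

-680 J

n = P₁V₁/(RT₁) = 239×2.19/(8.314×623) = 0.101 mol.
Isothermal: T stays 623 K; PV = const ⇒ V₂ = 0.598 L, P₂ = 875 kPa.
W = nRT ln(V₂/V₁) = 0.101×8.314×623×ln(0.273) = -680 J.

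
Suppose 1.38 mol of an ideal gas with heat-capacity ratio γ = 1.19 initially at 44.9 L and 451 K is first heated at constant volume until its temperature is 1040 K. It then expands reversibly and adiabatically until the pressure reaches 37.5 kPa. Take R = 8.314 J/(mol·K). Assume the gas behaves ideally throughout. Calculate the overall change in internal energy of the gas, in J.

P₁ = nRT₁/V₁ = 1.38×8.314×451/44.9 = 115 kPa.
Step 1 — Isochoric: V stays 44.9 L; P/T = const ⇒ T₂ = 1040 K, P₂ = 266 kPa.
W = 0 (no volume change).
ΔU = nCvΔT = 1.38×43.8×(1040−451) = 35600 J.
Q = ΔU = 35600 J.
State after step 1: P = 266 kPa, V = 44.9 L, T = 1040 K.
Step 2 — Adiabatic: T₂/T₁ = (P₂/P₁)^((γ−1)/γ) ⇒ T₂ = 1040×(0.141)^0.160 = 761 K; V₂ = 233 L.
ΔU = nCvΔT = 1.38×43.8×(761−1040) = -16900 J.
Q = 0 for an adiabatic process, so W = −ΔU = 16900 J.
Net over both steps: W = 16900 J, Q = 35600 J, ΔU = 18700 J.

18700 J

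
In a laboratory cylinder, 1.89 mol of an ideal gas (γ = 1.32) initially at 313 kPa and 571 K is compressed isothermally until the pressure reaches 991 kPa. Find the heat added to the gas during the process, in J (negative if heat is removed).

V₁ = nRT₁/P₁ = 1.89×8.314×571/313 = 28.7 L.
Isothermal: T stays 571 K; PV = const ⇒ V₂ = 9.05 L, P₂ = 991 kPa.
ΔU = 0 (ideal gas, T constant).
W = nRT ln(V₂/V₁) = 1.89×8.314×571×ln(0.316) = -10300 J.
Q = ΔU + W = -10300 J.

-10300 J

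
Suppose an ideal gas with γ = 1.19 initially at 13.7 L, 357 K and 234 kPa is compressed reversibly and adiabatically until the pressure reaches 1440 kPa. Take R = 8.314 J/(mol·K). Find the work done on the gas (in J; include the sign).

5680 J

n = P₁V₁/(RT₁) = 234×13.7/(8.314×357) = 1.08 mol.
Adiabatic: T₂/T₁ = (P₂/P₁)^((γ−1)/γ) ⇒ T₂ = 357×(6.15)^0.160 = 477 K; V₂ = 2.98 L.
ΔU = nCvΔT = 1.08×43.8×(477−357) = 5680 J.
Q = 0 for an adiabatic process, so W = −ΔU = -5680 J.
Work done on the gas = −W_by = 5680 J.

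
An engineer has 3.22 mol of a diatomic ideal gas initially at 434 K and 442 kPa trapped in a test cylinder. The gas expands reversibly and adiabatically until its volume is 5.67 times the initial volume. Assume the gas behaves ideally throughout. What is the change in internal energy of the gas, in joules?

-14500 J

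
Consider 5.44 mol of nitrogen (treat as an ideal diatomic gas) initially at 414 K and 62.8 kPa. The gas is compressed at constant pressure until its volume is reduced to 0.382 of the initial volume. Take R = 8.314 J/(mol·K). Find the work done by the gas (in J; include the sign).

V₁ = nRT₁/P₁ = 5.44×8.314×414/62.8 = 298 L.
Isobaric: P stays 62.8 kPa; V/T = const ⇒ T₂ = 158 K, V₂ = 114 L.
W = PΔV = 62.8×(114−298) kPa·L = -11600 J.

-11600 J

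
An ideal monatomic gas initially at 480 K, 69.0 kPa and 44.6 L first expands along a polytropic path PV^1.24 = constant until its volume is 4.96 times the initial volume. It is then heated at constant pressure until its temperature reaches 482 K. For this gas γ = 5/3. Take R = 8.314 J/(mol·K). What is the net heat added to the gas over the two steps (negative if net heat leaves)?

5110 J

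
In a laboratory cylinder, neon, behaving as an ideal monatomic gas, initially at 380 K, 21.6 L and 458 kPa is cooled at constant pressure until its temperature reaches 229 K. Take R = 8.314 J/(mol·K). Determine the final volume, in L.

Isobaric: P stays 458 kPa; V/T = const ⇒ T₂ = 229 K, V₂ = 13.0 L.

13.0 L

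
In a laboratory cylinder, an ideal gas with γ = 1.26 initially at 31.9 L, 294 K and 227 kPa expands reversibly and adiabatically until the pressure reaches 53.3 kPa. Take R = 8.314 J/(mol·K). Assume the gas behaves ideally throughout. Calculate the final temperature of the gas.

218 K

Adiabatic: T₂/T₁ = (P₂/P₁)^((γ−1)/γ) ⇒ T₂ = 294×(0.235)^0.206 = 218 K; V₂ = 101 L.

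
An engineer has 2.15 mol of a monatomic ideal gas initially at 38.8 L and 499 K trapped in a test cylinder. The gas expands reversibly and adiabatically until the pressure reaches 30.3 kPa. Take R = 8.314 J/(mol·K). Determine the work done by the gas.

P₁ = nRT₁/V₁ = 2.15×8.314×499/38.8 = 230 kPa.
Adiabatic: T₂/T₁ = (P₂/P₁)^((γ−1)/γ) ⇒ T₂ = 499×(0.132)^0.400 = 222 K; V₂ = 131 L.
ΔU = nCvΔT = 2.15×12.5×(222−499) = -7430 J.
Q = 0 for an adiabatic process, so W = −ΔU = 7430 J.

7430 J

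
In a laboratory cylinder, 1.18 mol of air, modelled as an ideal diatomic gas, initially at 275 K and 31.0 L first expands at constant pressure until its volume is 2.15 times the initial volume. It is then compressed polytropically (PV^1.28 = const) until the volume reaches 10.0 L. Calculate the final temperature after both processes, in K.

1010 K

P₁ = nRT₁/V₁ = 1.18×8.314×275/31.0 = 87.0 kPa.
Step 1 — Isobaric: P stays 87.0 kPa; V/T = const ⇒ T₂ = 591 K, V₂ = 66.6 L.
W = PΔV = 87.0×(66.6−31.0) kPa·L = 3100 J.
ΔU = nCvΔT = 1.18×20.8×(591−275) = 7760 J.
Q = ΔU + W = nCpΔT = 10900 J.
State after step 1: P = 87.0 kPa, V = 66.6 L, T = 591 K.
Step 2 — Polytropic n=1.28: T₂ = T₁(V₁/V₂)^(n−1) = 591×(6.66)^0.28 = 1010 K; P₂ = P₁(V₁/V₂)^n = 987 kPa.
W = (P₁V₁−P₂V₂)/(n−1) = (87.0×66.6−987×10.0)/0.28 = -14500 J.
ΔU = nCvΔT = 1.18×20.8×(1010−591) = 10200 J.
Q = ΔU + W = -4360 J.
Net over both steps: W = -11400 J, Q = 6500 J, ΔU = 17900 J.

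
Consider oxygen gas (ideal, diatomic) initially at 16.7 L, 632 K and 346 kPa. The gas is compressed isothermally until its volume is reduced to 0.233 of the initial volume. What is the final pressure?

Isothermal: T stays 632 K; PV = const ⇒ V₂ = 3.89 L, P₂ = 1480 kPa.

1480 kPa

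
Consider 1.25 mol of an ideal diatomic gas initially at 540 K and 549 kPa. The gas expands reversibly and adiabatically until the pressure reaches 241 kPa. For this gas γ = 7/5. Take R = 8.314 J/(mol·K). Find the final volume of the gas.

V₁ = nRT₁/P₁ = 1.25×8.314×540/549 = 10.2 L.
Adiabatic: T₂/T₁ = (P₂/P₁)^((γ−1)/γ) ⇒ T₂ = 540×(0.439)^0.286 = 427 K; V₂ = 18.4 L.

18.4 L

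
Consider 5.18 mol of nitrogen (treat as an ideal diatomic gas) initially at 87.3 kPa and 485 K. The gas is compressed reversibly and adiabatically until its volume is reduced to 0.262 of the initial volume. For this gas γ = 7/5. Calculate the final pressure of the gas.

V₁ = nRT₁/P₁ = 5.18×8.314×485/87.3 = 239 L.
Adiabatic: TV^(γ−1) = const ⇒ T₂ = 485×(3.82)^0.400 = 829 K; PV^γ = const ⇒ P₂ = 569 kPa.

569 kPa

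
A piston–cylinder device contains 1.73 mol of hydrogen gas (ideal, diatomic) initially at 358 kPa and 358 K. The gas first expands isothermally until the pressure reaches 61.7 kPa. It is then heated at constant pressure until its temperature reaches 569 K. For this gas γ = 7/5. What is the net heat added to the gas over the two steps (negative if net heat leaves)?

19700 J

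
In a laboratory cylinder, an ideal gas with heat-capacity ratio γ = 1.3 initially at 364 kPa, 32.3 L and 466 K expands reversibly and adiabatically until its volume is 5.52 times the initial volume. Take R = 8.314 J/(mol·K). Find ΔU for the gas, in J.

-15700 J

n = P₁V₁/(RT₁) = 364×32.3/(8.314×466) = 3.03 mol.
Adiabatic: TV^(γ−1) = const ⇒ T₂ = 466×(0.181)^0.300 = 279 K; PV^γ = const ⇒ P₂ = 39.5 kPa.
For an ideal gas ΔU = nCvΔT with Cv = R/(γ−1) = 27.7 J/(mol·K).
ΔU = 3.03×27.7×(279−466) = -15700 J.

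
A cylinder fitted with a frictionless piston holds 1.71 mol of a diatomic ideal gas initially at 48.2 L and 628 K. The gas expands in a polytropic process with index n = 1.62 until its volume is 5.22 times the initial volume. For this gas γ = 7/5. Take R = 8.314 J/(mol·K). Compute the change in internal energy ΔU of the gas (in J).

P₁ = nRT₁/V₁ = 1.71×8.314×628/48.2 = 185 kPa.
Polytropic n=1.62: T₂ = T₁(V₁/V₂)^(n−1) = 628×(0.192)^0.62 = 225 K; P₂ = P₁(V₁/V₂)^n = 12.7 kPa.
For an ideal gas ΔU = nCvΔT with Cv = (5/2)R = 20.8 J/(mol·K).
ΔU = 1.71×20.8×(225−628) = -14300 J.

-14300 J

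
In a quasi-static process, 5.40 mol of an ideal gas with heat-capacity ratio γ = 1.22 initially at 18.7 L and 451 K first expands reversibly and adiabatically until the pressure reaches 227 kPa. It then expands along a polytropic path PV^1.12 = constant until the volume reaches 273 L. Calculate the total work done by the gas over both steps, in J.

P₁ = nRT₁/V₁ = 5.40×8.314×451/18.7 = 1080 kPa.
Step 1 — Adiabatic: T₂/T₁ = (P₂/P₁)^((γ−1)/γ) ⇒ T₂ = 451×(0.210)^0.180 = 340 K; V₂ = 67.3 L.
ΔU = nCvΔT = 5.40×37.8×(340−451) = -22600 J.
Q = 0 for an adiabatic process, so W = −ΔU = 22600 J.
State after step 1: P = 227 kPa, V = 67.3 L, T = 340 K.
Step 2 — Polytropic n=1.12: T₂ = T₁(V₁/V₂)^(n−1) = 340×(0.247)^0.12 = 288 K; P₂ = P₁(V₁/V₂)^n = 47.3 kPa.
W = (P₁V₁−P₂V₂)/(n−1) = (227×67.3−47.3×273)/0.12 = 19700 J.
ΔU = nCvΔT = 5.40×37.8×(288−340) = -10700 J.
Q = ΔU + W = 8950 J.
Net over both steps: W = 42300 J, Q = 8950 J, ΔU = -33300 J.

42300 J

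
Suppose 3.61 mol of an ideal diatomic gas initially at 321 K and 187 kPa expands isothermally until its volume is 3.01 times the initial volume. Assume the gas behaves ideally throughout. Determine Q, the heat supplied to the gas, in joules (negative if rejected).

10600 J

V₁ = nRT₁/P₁ = 3.61×8.314×321/187 = 51.5 L.
Isothermal: T stays 321 K; PV = const ⇒ V₂ = 155 L, P₂ = 62.1 kPa.
ΔU = 0 (ideal gas, T constant).
W = nRT ln(V₂/V₁) = 3.61×8.314×321×ln(3.01) = 10600 J.
Q = ΔU + W = 10600 J.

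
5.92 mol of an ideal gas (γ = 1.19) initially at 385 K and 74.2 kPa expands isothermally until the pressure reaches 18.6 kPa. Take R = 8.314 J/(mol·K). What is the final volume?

V₁ = nRT₁/P₁ = 5.92×8.314×385/74.2 = 255 L.
Isothermal: T stays 385 K; PV = const ⇒ V₂ = 1020 L, P₂ = 18.6 kPa.

1020 L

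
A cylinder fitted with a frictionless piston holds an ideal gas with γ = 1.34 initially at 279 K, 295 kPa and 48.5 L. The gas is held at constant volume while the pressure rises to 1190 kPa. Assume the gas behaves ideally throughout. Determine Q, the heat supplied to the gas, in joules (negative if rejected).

n = P₁V₁/(RT₁) = 295×48.5/(8.314×279) = 6.17 mol.
Isochoric: V stays 48.5 L; P/T = const ⇒ T₂ = 1130 K, P₂ = 1190 kPa.
W = 0 (no volume change).
ΔU = nCvΔT = 6.17×24.5×(1130−279) = 128000 J.
Q = ΔU = 128000 J.

128000 J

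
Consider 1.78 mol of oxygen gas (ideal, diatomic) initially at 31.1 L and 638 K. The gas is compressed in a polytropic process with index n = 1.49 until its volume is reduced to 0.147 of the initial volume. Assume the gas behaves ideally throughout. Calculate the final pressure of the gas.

5280 kPa

P₁ = nRT₁/V₁ = 1.78×8.314×638/31.1 = 304 kPa.
Polytropic n=1.49: T₂ = T₁(V₁/V₂)^(n−1) = 638×(6.80)^0.49 = 1630 K; P₂ = P₁(V₁/V₂)^n = 5280 kPa.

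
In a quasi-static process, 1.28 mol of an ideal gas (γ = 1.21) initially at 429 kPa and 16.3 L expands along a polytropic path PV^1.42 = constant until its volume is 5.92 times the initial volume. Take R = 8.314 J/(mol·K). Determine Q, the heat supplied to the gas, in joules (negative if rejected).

T₁ = P₁V₁/(nR) = 429×16.3/(1.28×8.314) = 657 K.
Polytropic n=1.42: T₂ = T₁(V₁/V₂)^(n−1) = 657×(0.169)^0.42 = 311 K; P₂ = P₁(V₁/V₂)^n = 34.3 kPa.
W = (P₁V₁−P₂V₂)/(n−1) = (429×16.3−34.3×96.5)/0.42 = 8760 J.
ΔU = nCvΔT = 1.28×39.6×(311−657) = -17500 J.
Q = ΔU + W = -8760 J.

-8760 J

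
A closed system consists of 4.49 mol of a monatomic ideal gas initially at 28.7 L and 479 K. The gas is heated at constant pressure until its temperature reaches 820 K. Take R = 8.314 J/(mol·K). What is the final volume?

49.1 L

P₁ = nRT₁/V₁ = 4.49×8.314×479/28.7 = 623 kPa.
Isobaric: P stays 623 kPa; V/T = const ⇒ T₂ = 820 K, V₂ = 49.1 L.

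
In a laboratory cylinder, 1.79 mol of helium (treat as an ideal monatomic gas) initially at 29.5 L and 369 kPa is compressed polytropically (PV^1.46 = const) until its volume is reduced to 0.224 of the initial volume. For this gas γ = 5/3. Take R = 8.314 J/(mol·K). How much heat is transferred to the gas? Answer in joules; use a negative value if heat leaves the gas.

T₁ = P₁V₁/(nR) = 369×29.5/(1.79×8.314) = 731 K.
Polytropic n=1.46: T₂ = T₁(V₁/V₂)^(n−1) = 731×(4.46)^0.46 = 1460 K; P₂ = P₁(V₁/V₂)^n = 3280 kPa.
W = (P₁V₁−P₂V₂)/(n−1) = (369×29.5−3280×6.61)/0.46 = -23400 J.
ΔU = nCvΔT = 1.79×12.5×(1460−731) = 16200 J.
Q = ΔU + W = -7260 J.

-7260 J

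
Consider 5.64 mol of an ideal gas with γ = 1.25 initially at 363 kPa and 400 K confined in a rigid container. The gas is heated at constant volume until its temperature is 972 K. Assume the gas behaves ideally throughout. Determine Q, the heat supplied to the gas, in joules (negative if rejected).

107000 J

V₁ = nRT₁/P₁ = 5.64×8.314×400/363 = 51.7 L.
Isochoric: V stays 51.7 L; P/T = const ⇒ T₂ = 972 K, P₂ = 882 kPa.
W = 0 (no volume change).
ΔU = nCvΔT = 5.64×33.3×(972−400) = 107000 J.
Q = ΔU = 107000 J.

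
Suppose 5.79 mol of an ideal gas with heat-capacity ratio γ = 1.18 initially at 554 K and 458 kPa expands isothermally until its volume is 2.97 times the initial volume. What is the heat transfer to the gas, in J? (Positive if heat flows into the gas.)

29000 J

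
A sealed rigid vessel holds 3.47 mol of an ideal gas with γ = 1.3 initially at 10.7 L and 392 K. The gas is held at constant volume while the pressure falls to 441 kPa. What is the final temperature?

164 K

P₁ = nRT₁/V₁ = 3.47×8.314×392/10.7 = 1060 kPa.
Isochoric: V stays 10.7 L; P/T = const ⇒ T₂ = 164 K, P₂ = 441 kPa.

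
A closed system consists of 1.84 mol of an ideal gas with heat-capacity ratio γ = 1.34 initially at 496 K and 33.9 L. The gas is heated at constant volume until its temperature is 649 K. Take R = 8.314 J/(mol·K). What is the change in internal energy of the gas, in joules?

P₁ = nRT₁/V₁ = 1.84×8.314×496/33.9 = 224 kPa.
Isochoric: V stays 33.9 L; P/T = const ⇒ T₂ = 649 K, P₂ = 293 kPa.
For an ideal gas ΔU = nCvΔT with Cv = R/(γ−1) = 24.5 J/(mol·K).
ΔU = 1.84×24.5×(649−496) = 6880 J.

6880 J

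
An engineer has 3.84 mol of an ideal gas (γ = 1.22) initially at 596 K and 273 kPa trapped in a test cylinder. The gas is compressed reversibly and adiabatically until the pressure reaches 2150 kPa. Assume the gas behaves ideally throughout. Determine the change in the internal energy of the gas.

39000 J

V₁ = nRT₁/P₁ = 3.84×8.314×596/273 = 69.7 L.
Adiabatic: T₂/T₁ = (P₂/P₁)^((γ−1)/γ) ⇒ T₂ = 596×(7.88)^0.180 = 865 K; V₂ = 12.8 L.
For an ideal gas ΔU = nCvΔT with Cv = R/(γ−1) = 37.8 J/(mol·K).
ΔU = 3.84×37.8×(865−596) = 39000 J.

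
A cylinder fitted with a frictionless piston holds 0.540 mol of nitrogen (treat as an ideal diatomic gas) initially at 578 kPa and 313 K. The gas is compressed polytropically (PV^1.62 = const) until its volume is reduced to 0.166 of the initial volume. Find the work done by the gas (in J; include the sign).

V₁ = nRT₁/P₁ = 0.540×8.314×313/578 = 2.43 L.
Polytropic n=1.62: T₂ = T₁(V₁/V₂)^(n−1) = 313×(6.02)^0.62 = 953 K; P₂ = P₁(V₁/V₂)^n = 10600 kPa.
W = (P₁V₁−P₂V₂)/(n−1) = (578×2.43−10600×0.404)/0.62 = -4630 J.

-4630 J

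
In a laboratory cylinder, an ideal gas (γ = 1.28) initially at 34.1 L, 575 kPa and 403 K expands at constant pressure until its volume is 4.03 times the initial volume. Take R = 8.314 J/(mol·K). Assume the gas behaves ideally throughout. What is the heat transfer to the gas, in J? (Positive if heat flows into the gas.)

272000 J

n = P₁V₁/(RT₁) = 575×34.1/(8.314×403) = 5.85 mol.
Isobaric: P stays 575 kPa; V/T = const ⇒ T₂ = 1620 K, V₂ = 137 L.
W = PΔV = 575×(137−34.1) kPa·L = 59400 J.
ΔU = nCvΔT = 5.85×29.7×(1620−403) = 212000 J.
Q = ΔU + W = nCpΔT = 272000 J.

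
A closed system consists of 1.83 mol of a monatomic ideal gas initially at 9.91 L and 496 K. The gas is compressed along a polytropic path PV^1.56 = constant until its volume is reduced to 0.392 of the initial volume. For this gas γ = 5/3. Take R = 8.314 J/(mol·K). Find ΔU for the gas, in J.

P₁ = nRT₁/V₁ = 1.83×8.314×496/9.91 = 761 kPa.
Polytropic n=1.56: T₂ = T₁(V₁/V₂)^(n−1) = 496×(2.55)^0.56 = 838 K; P₂ = P₁(V₁/V₂)^n = 3280 kPa.
For an ideal gas ΔU = nCvΔT with Cv = (3/2)R = 12.5 J/(mol·K).
ΔU = 1.83×12.5×(838−496) = 7800 J.

7800 J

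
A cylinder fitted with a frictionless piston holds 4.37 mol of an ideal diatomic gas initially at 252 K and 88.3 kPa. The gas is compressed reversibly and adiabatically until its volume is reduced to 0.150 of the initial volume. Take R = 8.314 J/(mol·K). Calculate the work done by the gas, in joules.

-26000 J

V₁ = nRT₁/P₁ = 4.37×8.314×252/88.3 = 104 L.
Adiabatic: TV^(γ−1) = const ⇒ T₂ = 252×(6.67)^0.400 = 538 K; PV^γ = const ⇒ P₂ = 1260 kPa.
ΔU = nCvΔT = 4.37×20.8×(538−252) = 26000 J.
Q = 0 for an adiabatic process, so W = −ΔU = -26000 J.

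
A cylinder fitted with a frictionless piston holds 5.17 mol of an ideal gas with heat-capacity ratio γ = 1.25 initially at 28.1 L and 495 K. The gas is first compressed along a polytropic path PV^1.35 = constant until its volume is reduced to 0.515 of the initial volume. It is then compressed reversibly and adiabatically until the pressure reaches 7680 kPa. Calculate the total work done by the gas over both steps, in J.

-51200 J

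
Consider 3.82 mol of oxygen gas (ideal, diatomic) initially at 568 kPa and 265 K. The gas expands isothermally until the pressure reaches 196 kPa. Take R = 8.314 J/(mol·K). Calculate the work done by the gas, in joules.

V₁ = nRT₁/P₁ = 3.82×8.314×265/568 = 14.8 L.
Isothermal: T stays 265 K; PV = const ⇒ V₂ = 42.9 L, P₂ = 196 kPa.
W = nRT ln(V₂/V₁) = 3.82×8.314×265×ln(2.90) = 8950 J.

8950 J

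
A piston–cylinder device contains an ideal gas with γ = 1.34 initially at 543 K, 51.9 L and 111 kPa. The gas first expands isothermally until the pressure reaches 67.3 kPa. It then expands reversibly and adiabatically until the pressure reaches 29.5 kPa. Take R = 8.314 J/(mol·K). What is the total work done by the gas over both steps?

6080 J

n = P₁V₁/(RT₁) = 111×51.9/(8.314×543) = 1.28 mol.
Step 1 — Isothermal: T stays 543 K; PV = const ⇒ V₂ = 85.6 L, P₂ = 67.3 kPa.
ΔU = 0 (ideal gas, T constant).
W = nRT ln(V₂/V₁) = 1.28×8.314×543×ln(1.65) = 2880 J.
Q = ΔU + W = 2880 J.
State after step 1: P = 67.3 kPa, V = 85.6 L, T = 543 K.
Step 2 — Adiabatic: T₂/T₁ = (P₂/P₁)^((γ−1)/γ) ⇒ T₂ = 543×(0.438)^0.254 = 440 K; V₂ = 158 L.
ΔU = nCvΔT = 1.28×24.5×(440−543) = -3200 J.
Q = 0 for an adiabatic process, so W = −ΔU = 3200 J.
Net over both steps: W = 6080 J, Q = 2880 J, ΔU = -3200 J.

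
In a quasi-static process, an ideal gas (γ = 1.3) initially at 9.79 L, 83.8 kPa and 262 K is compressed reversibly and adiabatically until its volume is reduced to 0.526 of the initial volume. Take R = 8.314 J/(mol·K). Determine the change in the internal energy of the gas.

581 J

n = P₁V₁/(RT₁) = 83.8×9.79/(8.314×262) = 0.377 mol.
Adiabatic: TV^(γ−1) = const ⇒ T₂ = 262×(1.90)^0.300 = 318 K; PV^γ = const ⇒ P₂ = 193 kPa.
For an ideal gas ΔU = nCvΔT with Cv = R/(γ−1) = 27.7 J/(mol·K).
ΔU = 0.377×27.7×(318−262) = 581 J.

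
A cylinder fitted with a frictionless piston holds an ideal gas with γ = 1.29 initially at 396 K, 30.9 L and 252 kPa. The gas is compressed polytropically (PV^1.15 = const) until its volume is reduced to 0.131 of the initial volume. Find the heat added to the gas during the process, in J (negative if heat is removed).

n = P₁V₁/(RT₁) = 252×30.9/(8.314×396) = 2.37 mol.
Polytropic n=1.15: T₂ = T₁(V₁/V₂)^(n−1) = 396×(7.63)^0.15 = 537 K; P₂ = P₁(V₁/V₂)^n = 2610 kPa.
W = (P₁V₁−P₂V₂)/(n−1) = (252×30.9−2610×4.05)/0.15 = -18500 J.
ΔU = nCvΔT = 2.37×28.7×(537−396) = 9570 J.
Q = ΔU + W = -8930 J.

-8930 J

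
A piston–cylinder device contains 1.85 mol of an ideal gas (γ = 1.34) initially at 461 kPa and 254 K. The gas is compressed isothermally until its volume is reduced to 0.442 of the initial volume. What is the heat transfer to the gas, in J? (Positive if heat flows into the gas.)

-3190 J

V₁ = nRT₁/P₁ = 1.85×8.314×254/461 = 8.47 L.
Isothermal: T stays 254 K; PV = const ⇒ V₂ = 3.75 L, P₂ = 1040 kPa.
ΔU = 0 (ideal gas, T constant).
W = nRT ln(V₂/V₁) = 1.85×8.314×254×ln(0.442) = -3190 J.
Q = ΔU + W = -3190 J.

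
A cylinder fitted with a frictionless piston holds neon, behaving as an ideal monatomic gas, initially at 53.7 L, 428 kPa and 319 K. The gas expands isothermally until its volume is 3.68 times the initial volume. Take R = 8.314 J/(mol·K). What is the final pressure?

116 kPa

Isothermal: T stays 319 K; PV = const ⇒ V₂ = 198 L, P₂ = 116 kPa.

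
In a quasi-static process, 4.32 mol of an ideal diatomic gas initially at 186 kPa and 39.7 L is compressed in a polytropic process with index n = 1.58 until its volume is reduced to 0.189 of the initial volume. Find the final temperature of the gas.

T₁ = P₁V₁/(nR) = 186×39.7/(4.32×8.314) = 206 K.
Polytropic n=1.58: T₂ = T₁(V₁/V₂)^(n−1) = 206×(5.29)^0.58 = 540 K; P₂ = P₁(V₁/V₂)^n = 2590 kPa.

540 K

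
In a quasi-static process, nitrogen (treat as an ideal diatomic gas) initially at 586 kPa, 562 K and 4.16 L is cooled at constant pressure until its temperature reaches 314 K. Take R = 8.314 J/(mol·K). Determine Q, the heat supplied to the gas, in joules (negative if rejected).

n = P₁V₁/(RT₁) = 586×4.16/(8.314×562) = 0.522 mol.
Isobaric: P stays 586 kPa; V/T = const ⇒ T₂ = 314 K, V₂ = 2.32 L.
W = PΔV = 586×(2.32−4.16) kPa·L = -1080 J.
ΔU = nCvΔT = 0.522×20.8×(314−562) = -2690 J.
Q = ΔU + W = nCpΔT = -3770 J.

-3770 J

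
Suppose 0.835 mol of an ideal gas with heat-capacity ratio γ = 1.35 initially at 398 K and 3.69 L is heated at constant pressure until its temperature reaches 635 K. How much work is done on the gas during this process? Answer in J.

-1650 J

P₁ = nRT₁/V₁ = 0.835×8.314×398/3.69 = 749 kPa.
Isobaric: P stays 749 kPa; V/T = const ⇒ T₂ = 635 K, V₂ = 5.89 L.
W = PΔV = 749×(5.89−3.69) kPa·L = 1650 J.
Work done on the gas = −W_by = -1650 J.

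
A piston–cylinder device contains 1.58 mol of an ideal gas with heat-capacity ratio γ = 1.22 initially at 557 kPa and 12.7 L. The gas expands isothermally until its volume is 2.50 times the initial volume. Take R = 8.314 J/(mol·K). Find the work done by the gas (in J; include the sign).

6480 J

T₁ = P₁V₁/(nR) = 557×12.7/(1.58×8.314) = 539 K.
Isothermal: T stays 539 K; PV = const ⇒ V₂ = 31.8 L, P₂ = 223 kPa.
W = nRT ln(V₂/V₁) = 1.58×8.314×539×ln(2.50) = 6480 J.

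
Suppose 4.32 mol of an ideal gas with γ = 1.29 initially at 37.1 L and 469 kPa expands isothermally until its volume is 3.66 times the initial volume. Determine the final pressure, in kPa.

T₁ = P₁V₁/(nR) = 469×37.1/(4.32×8.314) = 484 K.
Isothermal: T stays 484 K; PV = const ⇒ V₂ = 136 L, P₂ = 128 kPa.

128 kPa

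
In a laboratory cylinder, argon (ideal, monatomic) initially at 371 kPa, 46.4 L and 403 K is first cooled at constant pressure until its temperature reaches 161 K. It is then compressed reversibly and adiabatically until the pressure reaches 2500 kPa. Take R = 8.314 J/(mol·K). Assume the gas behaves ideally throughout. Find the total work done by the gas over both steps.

n = P₁V₁/(RT₁) = 371×46.4/(8.314×403) = 5.14 mol.
Step 1 — Isobaric: P stays 371 kPa; V/T = const ⇒ T₂ = 161 K, V₂ = 18.5 L.
W = PΔV = 371×(18.5−46.4) kPa·L = -10300 J.
ΔU = nCvΔT = 5.14×12.5×(161−403) = -15500 J.
Q = ΔU + W = nCpΔT = -25800 J.
State after step 1: P = 371 kPa, V = 18.5 L, T = 161 K.
Step 2 — Adiabatic: T₂/T₁ = (P₂/P₁)^((γ−1)/γ) ⇒ T₂ = 161×(6.74)^0.400 = 345 K; V₂ = 5.90 L.
ΔU = nCvΔT = 5.14×12.5×(345−161) = 11800 J.
Q = 0 for an adiabatic process, so W = −ΔU = -11800 J.
Net over both steps: W = -22100 J, Q = -25800 J, ΔU = -3690 J.

-22100 J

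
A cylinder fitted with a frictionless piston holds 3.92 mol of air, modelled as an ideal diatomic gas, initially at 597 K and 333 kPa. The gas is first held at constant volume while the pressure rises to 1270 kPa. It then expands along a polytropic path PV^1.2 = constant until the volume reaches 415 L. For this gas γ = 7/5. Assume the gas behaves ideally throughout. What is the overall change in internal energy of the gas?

76700 J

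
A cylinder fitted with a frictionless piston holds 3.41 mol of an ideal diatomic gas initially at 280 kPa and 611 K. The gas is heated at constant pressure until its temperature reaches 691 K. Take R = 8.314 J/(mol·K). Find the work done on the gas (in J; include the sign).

V₁ = nRT₁/P₁ = 3.41×8.314×611/280 = 61.9 L.
Isobaric: P stays 280 kPa; V/T = const ⇒ T₂ = 691 K, V₂ = 70.0 L.
W = PΔV = 280×(70.0−61.9) kPa·L = 2270 J.
Work done on the gas = −W_by = -2270 J.

-2270 J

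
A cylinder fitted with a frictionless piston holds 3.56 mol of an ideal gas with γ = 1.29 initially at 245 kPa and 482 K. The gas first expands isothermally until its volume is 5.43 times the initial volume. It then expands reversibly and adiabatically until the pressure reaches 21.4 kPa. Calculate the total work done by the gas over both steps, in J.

V₁ = nRT₁/P₁ = 3.56×8.314×482/245 = 58.2 L.
Step 1 — Isothermal: T stays 482 K; PV = const ⇒ V₂ = 316 L, P₂ = 45.1 kPa.
ΔU = 0 (ideal gas, T constant).
W = nRT ln(V₂/V₁) = 3.56×8.314×482×ln(5.43) = 24100 J.
Q = ΔU + W = 24100 J.
State after step 1: P = 45.1 kPa, V = 316 L, T = 482 K.
Step 2 — Adiabatic: T₂/T₁ = (P₂/P₁)^((γ−1)/γ) ⇒ T₂ = 482×(0.474)^0.225 = 408 K; V₂ = 564 L.
ΔU = nCvΔT = 3.56×28.7×(408−482) = -7590 J.
Q = 0 for an adiabatic process, so W = −ΔU = 7590 J.
Net over both steps: W = 31700 J, Q = 24100 J, ΔU = -7590 J.

31700 J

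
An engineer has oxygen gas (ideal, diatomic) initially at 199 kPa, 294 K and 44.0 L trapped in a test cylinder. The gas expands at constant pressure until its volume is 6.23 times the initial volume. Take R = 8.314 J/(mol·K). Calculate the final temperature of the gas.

1830 K

Isobaric: P stays 199 kPa; V/T = const ⇒ T₂ = 1830 K, V₂ = 274 L.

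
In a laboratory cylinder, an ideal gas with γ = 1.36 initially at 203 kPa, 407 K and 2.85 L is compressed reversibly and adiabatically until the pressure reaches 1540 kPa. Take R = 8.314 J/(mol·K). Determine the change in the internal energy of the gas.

1140 J

n = P₁V₁/(RT₁) = 203×2.85/(8.314×407) = 0.171 mol.
Adiabatic: T₂/T₁ = (P₂/P₁)^((γ−1)/γ) ⇒ T₂ = 407×(7.59)^0.265 = 696 K; V₂ = 0.642 L.
For an ideal gas ΔU = nCvΔT with Cv = R/(γ−1) = 23.1 J/(mol·K).
ΔU = 0.171×23.1×(696−407) = 1140 J.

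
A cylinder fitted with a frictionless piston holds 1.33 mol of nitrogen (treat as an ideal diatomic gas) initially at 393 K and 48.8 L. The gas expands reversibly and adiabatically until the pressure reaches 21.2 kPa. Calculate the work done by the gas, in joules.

3650 J

P₁ = nRT₁/V₁ = 1.33×8.314×393/48.8 = 89.1 kPa.
Adiabatic: T₂/T₁ = (P₂/P₁)^((γ−1)/γ) ⇒ T₂ = 393×(0.238)^0.286 = 261 K; V₂ = 136 L.
ΔU = nCvΔT = 1.33×20.8×(261−393) = -3650 J.
Q = 0 for an adiabatic process, so W = −ΔU = 3650 J.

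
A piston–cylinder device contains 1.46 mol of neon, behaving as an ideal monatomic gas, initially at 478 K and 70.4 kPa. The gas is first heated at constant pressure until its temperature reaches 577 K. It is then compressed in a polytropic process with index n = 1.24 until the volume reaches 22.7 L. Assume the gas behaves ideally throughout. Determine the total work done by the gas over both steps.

V₁ = nRT₁/P₁ = 1.46×8.314×478/70.4 = 82.4 L.
Step 1 — Isobaric: P stays 70.4 kPa; V/T = const ⇒ T₂ = 577 K, V₂ = 99.5 L.
W = PΔV = 70.4×(99.5−82.4) kPa·L = 1200 J.
ΔU = nCvΔT = 1.46×12.5×(577−478) = 1800 J.
Q = ΔU + W = nCpΔT = 3000 J.
State after step 1: P = 70.4 kPa, V = 99.5 L, T = 577 K.
Step 2 — Polytropic n=1.24: T₂ = T₁(V₁/V₂)^(n−1) = 577×(4.38)^0.24 = 823 K; P₂ = P₁(V₁/V₂)^n = 440 kPa.
W = (P₁V₁−P₂V₂)/(n−1) = (70.4×99.5−440×22.7)/0.24 = -12400 J.
ΔU = nCvΔT = 1.46×12.5×(823−577) = 4470 J.
Q = ΔU + W = -7950 J.
Net over both steps: W = -11200 J, Q = -4950 J, ΔU = 6270 J.

-11200 J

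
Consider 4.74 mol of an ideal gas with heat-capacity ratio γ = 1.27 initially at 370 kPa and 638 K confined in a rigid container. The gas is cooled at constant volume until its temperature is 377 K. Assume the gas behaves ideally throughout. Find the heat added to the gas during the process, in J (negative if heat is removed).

V₁ = nRT₁/P₁ = 4.74×8.314×638/370 = 68.0 L.
Isochoric: V stays 68.0 L; P/T = const ⇒ T₂ = 377 K, P₂ = 219 kPa.
W = 0 (no volume change).
ΔU = nCvΔT = 4.74×30.8×(377−638) = -38100 J.
Q = ΔU = -38100 J.

-38100 J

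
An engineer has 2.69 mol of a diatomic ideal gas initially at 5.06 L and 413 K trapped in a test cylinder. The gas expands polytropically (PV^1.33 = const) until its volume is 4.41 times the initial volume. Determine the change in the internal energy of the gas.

-8940 J

P₁ = nRT₁/V₁ = 2.69×8.314×413/5.06 = 1830 kPa.
Polytropic n=1.33: T₂ = T₁(V₁/V₂)^(n−1) = 413×(0.227)^0.33 = 253 K; P₂ = P₁(V₁/V₂)^n = 254 kPa.
For an ideal gas ΔU = nCvΔT with Cv = (5/2)R = 20.8 J/(mol·K).
ΔU = 2.69×20.8×(253−413) = -8940 J.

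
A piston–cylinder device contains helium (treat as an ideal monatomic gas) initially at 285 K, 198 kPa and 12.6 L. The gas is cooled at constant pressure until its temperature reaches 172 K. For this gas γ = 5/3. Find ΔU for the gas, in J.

-1480 J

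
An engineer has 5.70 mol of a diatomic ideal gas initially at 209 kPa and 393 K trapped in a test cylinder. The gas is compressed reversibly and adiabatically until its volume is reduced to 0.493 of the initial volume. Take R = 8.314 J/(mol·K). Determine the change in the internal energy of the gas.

15200 J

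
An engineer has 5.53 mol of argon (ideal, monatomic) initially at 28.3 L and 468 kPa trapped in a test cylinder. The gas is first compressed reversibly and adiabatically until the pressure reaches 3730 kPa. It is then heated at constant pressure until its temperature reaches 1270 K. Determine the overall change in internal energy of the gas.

T₁ = P₁V₁/(nR) = 468×28.3/(5.53×8.314) = 288 K.
Step 1 — Adiabatic: T₂/T₁ = (P₂/P₁)^((γ−1)/γ) ⇒ T₂ = 288×(7.97)^0.400 = 661 K; V₂ = 8.15 L.
ΔU = nCvΔT = 5.53×12.5×(661−288) = 25700 J.
Q = 0 for an adiabatic process, so W = −ΔU = -25700 J.
State after step 1: P = 3730 kPa, V = 8.15 L, T = 661 K.
Step 2 — Isobaric: P stays 3730 kPa; V/T = const ⇒ T₂ = 1270 K, V₂ = 15.7 L.
W = PΔV = 3730×(15.7−8.15) kPa·L = 28000 J.
ΔU = nCvΔT = 5.53×12.5×(1270−661) = 42000 J.
Q = ΔU + W = nCpΔT = 70000 J.
Net over both steps: W = 2300 J, Q = 70000 J, ΔU = 67700 J.

67700 J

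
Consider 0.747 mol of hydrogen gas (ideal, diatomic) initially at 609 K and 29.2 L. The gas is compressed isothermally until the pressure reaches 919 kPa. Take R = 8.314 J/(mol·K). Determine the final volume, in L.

P₁ = nRT₁/V₁ = 0.747×8.314×609/29.2 = 130 kPa.
Isothermal: T stays 609 K; PV = const ⇒ V₂ = 4.12 L, P₂ = 919 kPa.

4.12 L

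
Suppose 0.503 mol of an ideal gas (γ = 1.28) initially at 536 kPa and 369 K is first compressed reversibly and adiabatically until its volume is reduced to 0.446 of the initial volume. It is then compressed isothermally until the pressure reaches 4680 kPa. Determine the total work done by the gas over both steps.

-3590 J

V₁ = nRT₁/P₁ = 0.503×8.314×369/536 = 2.88 L.
Step 1 — Adiabatic: TV^(γ−1) = const ⇒ T₂ = 369×(2.24)^0.280 = 463 K; PV^γ = const ⇒ P₂ = 1510 kPa.
ΔU = nCvΔT = 0.503×29.7×(463−369) = 1400 J.
Q = 0 for an adiabatic process, so W = −ΔU = -1400 J.
State after step 1: P = 1510 kPa, V = 1.28 L, T = 463 K.
Step 2 — Isothermal: T stays 463 K; PV = const ⇒ V₂ = 0.413 L, P₂ = 4680 kPa.
ΔU = 0 (ideal gas, T constant).
W = nRT ln(V₂/V₁) = 0.503×8.314×463×ln(0.322) = -2190 J.
Q = ΔU + W = -2190 J.
Net over both steps: W = -3590 J, Q = -2190 J, ΔU = 1400 J.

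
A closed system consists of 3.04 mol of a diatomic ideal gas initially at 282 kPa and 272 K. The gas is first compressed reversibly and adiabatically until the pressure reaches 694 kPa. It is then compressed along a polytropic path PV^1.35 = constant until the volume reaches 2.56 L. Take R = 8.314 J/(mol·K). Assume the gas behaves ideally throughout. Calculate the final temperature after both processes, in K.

V₁ = nRT₁/P₁ = 3.04×8.314×272/282 = 24.4 L.
Step 1 — Adiabatic: T₂/T₁ = (P₂/P₁)^((γ−1)/γ) ⇒ T₂ = 272×(2.46)^0.286 = 352 K; V₂ = 12.8 L.
ΔU = nCvΔT = 3.04×20.8×(352−272) = 5040 J.
Q = 0 for an adiabatic process, so W = −ΔU = -5040 J.
State after step 1: P = 694 kPa, V = 12.8 L, T = 352 K.
Step 2 — Polytropic n=1.35: T₂ = T₁(V₁/V₂)^(n−1) = 352×(5.00)^0.35 = 618 K; P₂ = P₁(V₁/V₂)^n = 6100 kPa.
W = (P₁V₁−P₂V₂)/(n−1) = (694×12.8−6100×2.56)/0.35 = -19200 J.
ΔU = nCvΔT = 3.04×20.8×(618−352) = 16800 J.
Q = ΔU + W = -2400 J.
Net over both steps: W = -24300 J, Q = -2400 J, ΔU = 21900 J.

618 K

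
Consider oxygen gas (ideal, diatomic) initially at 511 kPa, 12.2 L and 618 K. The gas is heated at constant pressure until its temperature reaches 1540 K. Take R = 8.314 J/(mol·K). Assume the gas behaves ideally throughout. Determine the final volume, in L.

Isobaric: P stays 511 kPa; V/T = const ⇒ T₂ = 1540 K, V₂ = 30.4 L.

30.4 L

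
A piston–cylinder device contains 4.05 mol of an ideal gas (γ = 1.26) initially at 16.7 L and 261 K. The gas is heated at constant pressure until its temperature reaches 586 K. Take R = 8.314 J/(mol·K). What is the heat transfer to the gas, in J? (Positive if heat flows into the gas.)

P₁ = nRT₁/V₁ = 4.05×8.314×261/16.7 = 526 kPa.
Isobaric: P stays 526 kPa; V/T = const ⇒ T₂ = 586 K, V₂ = 37.5 L.
W = PΔV = 526×(37.5−16.7) kPa·L = 10900 J.
ΔU = nCvΔT = 4.05×32.0×(586−261) = 42100 J.
Q = ΔU + W = nCpΔT = 53000 J.

53000 J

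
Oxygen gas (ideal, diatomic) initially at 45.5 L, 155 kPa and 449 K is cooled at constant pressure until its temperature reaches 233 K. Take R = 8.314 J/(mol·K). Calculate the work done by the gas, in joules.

n = P₁V₁/(RT₁) = 155×45.5/(8.314×449) = 1.89 mol.
Isobaric: P stays 155 kPa; V/T = const ⇒ T₂ = 233 K, V₂ = 23.6 L.
W = PΔV = 155×(23.6−45.5) kPa·L = -3390 J.

-3390 J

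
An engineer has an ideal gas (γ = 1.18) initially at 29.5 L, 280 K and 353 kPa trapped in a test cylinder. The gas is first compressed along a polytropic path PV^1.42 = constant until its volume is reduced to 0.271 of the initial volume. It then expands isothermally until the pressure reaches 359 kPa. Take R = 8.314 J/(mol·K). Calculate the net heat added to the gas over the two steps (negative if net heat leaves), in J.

57300 J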